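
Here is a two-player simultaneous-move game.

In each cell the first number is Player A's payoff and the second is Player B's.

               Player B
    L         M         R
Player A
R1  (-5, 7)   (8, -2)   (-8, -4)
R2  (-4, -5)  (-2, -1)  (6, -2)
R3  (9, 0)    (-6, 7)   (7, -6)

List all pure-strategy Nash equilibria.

There is no pure-strategy Nash equilibrium.

Check each profile: it is a Nash equilibrium iff no player can strictly gain by switching unilaterally.
(R1, L): Player A can switch to R2 (-5 → -4). Not NE.
(R1, M): Player B can switch to L (-2 → 7). Not NE.
(R1, R): Player A can switch to R2 (-8 → 6). Not NE.
(R2, L): Player A can switch to R3 (-4 → 9). Not NE.
(R2, M): Player A can switch to R1 (-2 → 8). Not NE.
(R2, R): Player A can switch to R3 (6 → 7). Not NE.
(R3, L): Player B can switch to M (0 → 7). Not NE.
(R3, M): Player A can switch to R1 (-6 → 8). Not NE.
(R3, R): Player B can switch to L (-6 → 0). Not NE.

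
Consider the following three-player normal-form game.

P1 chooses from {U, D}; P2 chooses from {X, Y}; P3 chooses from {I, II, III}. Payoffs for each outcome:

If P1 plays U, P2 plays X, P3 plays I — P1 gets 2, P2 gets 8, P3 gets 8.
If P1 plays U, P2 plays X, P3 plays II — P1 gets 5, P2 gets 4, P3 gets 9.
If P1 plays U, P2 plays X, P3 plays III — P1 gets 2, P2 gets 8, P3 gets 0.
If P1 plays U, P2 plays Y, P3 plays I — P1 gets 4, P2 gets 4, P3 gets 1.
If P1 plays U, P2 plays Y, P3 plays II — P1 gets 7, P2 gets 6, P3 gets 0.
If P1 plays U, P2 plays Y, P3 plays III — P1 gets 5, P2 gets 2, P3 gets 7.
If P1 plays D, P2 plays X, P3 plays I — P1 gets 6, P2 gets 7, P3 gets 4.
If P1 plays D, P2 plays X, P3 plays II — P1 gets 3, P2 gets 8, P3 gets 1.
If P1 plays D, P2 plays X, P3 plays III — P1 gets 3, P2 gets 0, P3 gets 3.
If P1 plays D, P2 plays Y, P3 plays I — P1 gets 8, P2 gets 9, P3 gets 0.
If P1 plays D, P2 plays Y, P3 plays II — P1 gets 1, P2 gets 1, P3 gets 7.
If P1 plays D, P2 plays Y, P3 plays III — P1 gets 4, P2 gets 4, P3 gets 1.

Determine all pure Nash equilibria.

This game has no pure Nash equilibrium.

(U, X, I): P1 can switch to D (2 → 6). Not NE.
(U, X, II): P2 can switch to Y (4 → 6). Not NE.
(U, X, III): P1 can switch to D (2 → 3). Not NE.
(U, Y, I): P1 can switch to D (4 → 8). Not NE.
(U, Y, II): P3 can switch to I (0 → 1). Not NE.
(U, Y, III): P2 can switch to X (2 → 8). Not NE.
(The remaining 6 profiles each have a profitable deviation by the same check.)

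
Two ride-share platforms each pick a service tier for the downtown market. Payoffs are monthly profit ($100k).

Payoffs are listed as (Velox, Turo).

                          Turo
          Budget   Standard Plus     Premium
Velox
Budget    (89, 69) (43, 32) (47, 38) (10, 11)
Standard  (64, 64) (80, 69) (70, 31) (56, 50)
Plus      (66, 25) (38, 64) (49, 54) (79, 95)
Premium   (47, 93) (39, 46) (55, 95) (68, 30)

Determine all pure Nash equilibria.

Velox against Budget: payoffs 89, 64, 66, 47 → best response Budget.
Velox against Standard: payoffs 43, 80, 38, 39 → best response Standard.
Velox against Plus: payoffs 47, 70, 49, 55 → best response Standard.
Velox against Premium: payoffs 10, 56, 79, 68 → best response Plus.
Turo against Budget: payoffs 69, 32, 38, 11 → best response Budget.
Turo against Standard: payoffs 64, 69, 31, 50 → best response Standard.
Turo against Plus: payoffs 25, 64, 54, 95 → best response Premium.
Turo against Premium: payoffs 93, 46, 95, 30 → best response Plus.
Mutual best responses: (Budget, Budget); (Standard, Standard); (Plus, Premium).

Pure-strategy Nash equilibria: (Budget, Budget), (Standard, Standard), (Plus, Premium)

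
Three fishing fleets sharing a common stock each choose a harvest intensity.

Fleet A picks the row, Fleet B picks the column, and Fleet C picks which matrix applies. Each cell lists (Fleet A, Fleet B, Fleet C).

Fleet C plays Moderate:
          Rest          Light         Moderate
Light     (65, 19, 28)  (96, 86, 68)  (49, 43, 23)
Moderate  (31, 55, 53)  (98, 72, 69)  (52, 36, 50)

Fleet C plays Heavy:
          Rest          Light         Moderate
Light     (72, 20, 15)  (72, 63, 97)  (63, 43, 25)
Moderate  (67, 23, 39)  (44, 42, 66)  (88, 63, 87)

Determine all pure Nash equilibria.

(Light, Rest, Moderate): Fleet B can switch to Light (19 → 86). Not NE.
(Light, Rest, Heavy): Fleet B can switch to Light (20 → 63). Not NE.
(Light, Light, Moderate): Fleet A can switch to Moderate (96 → 98). Not NE.
(Light, Light, Heavy): Fleet A gets 72, best alternative 44; Fleet B gets 63, best alternative 43; Fleet C gets 97, best alternative 68. No profitable deviation — NE.
(Light, Moderate, Moderate): Fleet A can switch to Moderate (49 → 52). Not NE.
(Light, Moderate, Heavy): Fleet A can switch to Moderate (63 → 88). Not NE.
(Moderate, Rest, Moderate): Fleet A can switch to Light (31 → 65). Not NE.
(Moderate, Rest, Heavy): Fleet A can switch to Light (67 → 72). Not NE.
(Moderate, Light, Moderate): Fleet A gets 98, best alternative 96; Fleet B gets 72, best alternative 55; Fleet C gets 69, best alternative 66. No profitable deviation — NE.
(Moderate, Light, Heavy): Fleet A can switch to Light (44 → 72). Not NE.
(Moderate, Moderate, Moderate): Fleet B can switch to Rest (36 → 55). Not NE.
(Moderate, Moderate, Heavy): Fleet A gets 88, best alternative 63; Fleet B gets 63, best alternative 42; Fleet C gets 87, best alternative 50. No profitable deviation — NE.

The pure Nash equilibria are (Light, Light, Heavy) and (Moderate, Light, Moderate) and (Moderate, Moderate, Heavy).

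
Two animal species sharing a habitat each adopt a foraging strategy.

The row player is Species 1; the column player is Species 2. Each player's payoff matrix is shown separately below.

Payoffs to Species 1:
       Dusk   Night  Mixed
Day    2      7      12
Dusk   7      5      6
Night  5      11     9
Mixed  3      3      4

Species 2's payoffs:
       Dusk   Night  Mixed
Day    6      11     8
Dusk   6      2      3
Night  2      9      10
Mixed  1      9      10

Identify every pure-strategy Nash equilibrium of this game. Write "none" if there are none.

Mark each player's best response to every combination of opponents' strategies; a profile where every player is best-responding is a pure Nash equilibrium.
Species 1 against Dusk: payoffs 2, 7, 5, 3 → best response Dusk.
Species 1 against Night: payoffs 7, 5, 11, 3 → best response Night.
Species 1 against Mixed: payoffs 12, 6, 9, 4 → best response Day.
Species 2 against Day: payoffs 6, 11, 8 → best response Night.
Species 2 against Dusk: payoffs 6, 2, 3 → best response Dusk.
Species 2 against Night: payoffs 2, 9, 10 → best response Mixed.
Species 2 against Mixed: payoffs 1, 9, 10 → best response Mixed.
Mutual best responses: (Dusk, Dusk).

The unique pure-strategy Nash equilibrium is (Dusk, Dusk).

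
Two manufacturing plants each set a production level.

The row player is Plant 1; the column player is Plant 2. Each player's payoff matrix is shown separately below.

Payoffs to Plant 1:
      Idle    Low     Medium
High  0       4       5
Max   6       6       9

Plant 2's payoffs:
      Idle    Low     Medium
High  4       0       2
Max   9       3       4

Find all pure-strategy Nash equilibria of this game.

(Max, Idle)

(High, Idle): Plant 1 can switch to Max (0 → 6). Not NE.
(High, Low): Plant 1 can switch to Max (4 → 6). Not NE.
(High, Medium): Plant 1 can switch to Max (5 → 9). Not NE.
(Max, Idle): Plant 1 gets 6, best alternative 0; Plant 2 gets 9, best alternative 4. No profitable deviation — NE.
(Max, Low): Plant 2 can switch to Idle (3 → 9). Not NE.
(Max, Medium): Plant 2 can switch to Idle (4 → 9). Not NE.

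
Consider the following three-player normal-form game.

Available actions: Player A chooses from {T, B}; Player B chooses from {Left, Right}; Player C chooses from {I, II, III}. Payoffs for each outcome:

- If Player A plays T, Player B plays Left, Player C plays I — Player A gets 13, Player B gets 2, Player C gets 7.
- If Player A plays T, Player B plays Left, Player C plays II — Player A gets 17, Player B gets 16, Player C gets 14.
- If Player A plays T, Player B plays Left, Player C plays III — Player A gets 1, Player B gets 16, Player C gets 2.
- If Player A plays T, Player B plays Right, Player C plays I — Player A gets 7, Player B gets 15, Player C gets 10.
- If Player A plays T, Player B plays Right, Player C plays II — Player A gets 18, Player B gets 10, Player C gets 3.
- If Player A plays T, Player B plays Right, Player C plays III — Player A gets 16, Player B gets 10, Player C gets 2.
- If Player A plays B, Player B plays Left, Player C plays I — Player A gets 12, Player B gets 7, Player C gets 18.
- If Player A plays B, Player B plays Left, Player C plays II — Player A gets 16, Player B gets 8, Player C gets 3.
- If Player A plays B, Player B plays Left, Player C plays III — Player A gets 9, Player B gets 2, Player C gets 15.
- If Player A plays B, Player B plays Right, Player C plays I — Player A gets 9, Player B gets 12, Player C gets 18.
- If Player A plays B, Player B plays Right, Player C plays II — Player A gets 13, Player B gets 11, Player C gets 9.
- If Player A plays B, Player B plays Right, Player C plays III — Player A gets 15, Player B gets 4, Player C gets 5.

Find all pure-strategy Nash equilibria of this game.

(T, Left, I): Player B can switch to Right (2 → 15). Not NE.
(T, Left, II): Player A gets 17, best alternative 16; Player B gets 16, best alternative 10; Player C gets 14, best alternative 7. No profitable deviation — NE.
(T, Left, III): Player A can switch to B (1 → 9). Not NE.
(T, Right, I): Player A can switch to B (7 → 9). Not NE.
(T, Right, II): Player B can switch to Left (10 → 16). Not NE.
(T, Right, III): Player B can switch to Left (10 → 16). Not NE.
(B, Left, I): Player A can switch to T (12 → 13). Not NE.
(B, Left, II): Player A can switch to T (16 → 17). Not NE.
(B, Left, III): Player B can switch to Right (2 → 4). Not NE.
(B, Right, I): Player A gets 9, best alternative 7; Player B gets 12, best alternative 7; Player C gets 18, best alternative 9. No profitable deviation — NE.
(The remaining 2 profiles each have a profitable deviation by the same check.)

The pure Nash equilibria are (T, Left, II); (B, Right, I).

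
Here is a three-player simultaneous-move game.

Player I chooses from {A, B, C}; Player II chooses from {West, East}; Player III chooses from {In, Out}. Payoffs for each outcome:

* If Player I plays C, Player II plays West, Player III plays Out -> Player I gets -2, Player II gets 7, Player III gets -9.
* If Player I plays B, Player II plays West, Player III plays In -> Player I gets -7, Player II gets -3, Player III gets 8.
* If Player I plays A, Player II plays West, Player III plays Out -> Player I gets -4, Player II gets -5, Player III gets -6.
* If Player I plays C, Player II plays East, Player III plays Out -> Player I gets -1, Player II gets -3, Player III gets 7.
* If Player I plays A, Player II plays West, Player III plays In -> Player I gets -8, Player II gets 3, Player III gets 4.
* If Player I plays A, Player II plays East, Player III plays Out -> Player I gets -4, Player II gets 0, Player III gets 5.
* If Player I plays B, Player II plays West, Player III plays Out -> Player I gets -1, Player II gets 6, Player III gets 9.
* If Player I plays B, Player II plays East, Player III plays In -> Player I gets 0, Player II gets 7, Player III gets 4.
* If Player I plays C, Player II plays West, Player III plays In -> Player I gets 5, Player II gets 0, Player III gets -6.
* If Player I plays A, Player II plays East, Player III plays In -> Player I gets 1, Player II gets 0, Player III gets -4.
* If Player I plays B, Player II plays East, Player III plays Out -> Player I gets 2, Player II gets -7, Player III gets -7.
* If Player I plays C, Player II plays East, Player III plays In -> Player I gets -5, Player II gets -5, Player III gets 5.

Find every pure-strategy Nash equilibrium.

(B, West, Out); (C, West, In)

(A, West, In): Player I can switch to B (-8 → -7). Not NE.
(A, West, Out): Player I can switch to B (-4 → -1). Not NE.
(A, East, In): Player II can switch to West (0 → 3). Not NE.
(A, East, Out): Player I can switch to B (-4 → 2). Not NE.
(B, West, In): Player I can switch to C (-7 → 5). Not NE.
(B, West, Out): Player I gets -1, best alternative -2; Player II gets 6, best alternative -7; Player III gets 9, best alternative 8. No profitable deviation — NE.
(B, East, In): Player I can switch to A (0 → 1). Not NE.
(B, East, Out): Player II can switch to West (-7 → 6). Not NE.
(C, West, In): Player I gets 5, best alternative -7; Player II gets 0, best alternative -5; Player III gets -6, best alternative -9. No profitable deviation — NE.
(C, West, Out): Player I can switch to B (-2 → -1). Not NE.
(C, East, In): Player I can switch to A (-5 → 1). Not NE.
(C, East, Out): Player I can switch to B (-1 → 2). Not NE.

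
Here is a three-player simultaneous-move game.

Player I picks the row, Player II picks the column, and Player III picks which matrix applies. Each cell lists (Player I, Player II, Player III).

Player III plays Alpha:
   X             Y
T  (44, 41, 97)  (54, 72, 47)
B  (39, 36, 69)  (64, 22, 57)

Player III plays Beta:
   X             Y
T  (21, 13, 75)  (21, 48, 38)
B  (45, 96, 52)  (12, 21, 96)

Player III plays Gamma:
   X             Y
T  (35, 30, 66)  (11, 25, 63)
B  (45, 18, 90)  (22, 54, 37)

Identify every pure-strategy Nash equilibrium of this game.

For each strategy profile, look for a profitable unilateral deviation.
(T, X, Alpha): Player II can switch to Y (41 → 72). Not NE.
(T, X, Beta): Player I can switch to B (21 → 45). Not NE.
(T, X, Gamma): Player I can switch to B (35 → 45). Not NE.
(T, Y, Alpha): Player I can switch to B (54 → 64). Not NE.
(T, Y, Beta): Player III can switch to Alpha (38 → 47). Not NE.
(T, Y, Gamma): Player I can switch to B (11 → 22). Not NE.
(B, X, Alpha): Player I can switch to T (39 → 44). Not NE.
(B, X, Beta): Player III can switch to Alpha (52 → 69). Not NE.
(B, X, Gamma): Player II can switch to Y (18 → 54). Not NE.
(B, Y, Alpha): Player II can switch to X (22 → 36). Not NE.
(The remaining 2 profiles each have a profitable deviation by the same check.)

No pure-strategy Nash equilibrium.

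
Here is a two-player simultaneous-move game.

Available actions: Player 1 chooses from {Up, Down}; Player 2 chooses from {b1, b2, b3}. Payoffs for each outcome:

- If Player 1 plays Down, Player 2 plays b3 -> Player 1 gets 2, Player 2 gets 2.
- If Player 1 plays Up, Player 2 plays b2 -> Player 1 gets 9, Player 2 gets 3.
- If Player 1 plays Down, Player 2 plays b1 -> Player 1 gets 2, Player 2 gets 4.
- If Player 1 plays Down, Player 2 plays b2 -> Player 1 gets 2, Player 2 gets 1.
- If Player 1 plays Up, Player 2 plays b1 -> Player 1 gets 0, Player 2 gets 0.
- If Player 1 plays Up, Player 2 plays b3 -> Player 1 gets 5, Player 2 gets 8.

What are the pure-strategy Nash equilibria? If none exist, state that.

(Up, b1): Player 1 can switch to Down (0 → 2). Not NE.
(Up, b2): Player 2 can switch to b3 (3 → 8). Not NE.
(Up, b3): Player 1 gets 5, best alternative 2; Player 2 gets 8, best alternative 3. No profitable deviation — NE.
(Down, b1): Player 1 gets 2, best alternative 0; Player 2 gets 4, best alternative 2. No profitable deviation — NE.
(Down, b2): Player 1 can switch to Up (2 → 9). Not NE.
(Down, b3): Player 1 can switch to Up (2 → 5). Not NE.

Pure-strategy Nash equilibria: (Up, b3); (Down, b1)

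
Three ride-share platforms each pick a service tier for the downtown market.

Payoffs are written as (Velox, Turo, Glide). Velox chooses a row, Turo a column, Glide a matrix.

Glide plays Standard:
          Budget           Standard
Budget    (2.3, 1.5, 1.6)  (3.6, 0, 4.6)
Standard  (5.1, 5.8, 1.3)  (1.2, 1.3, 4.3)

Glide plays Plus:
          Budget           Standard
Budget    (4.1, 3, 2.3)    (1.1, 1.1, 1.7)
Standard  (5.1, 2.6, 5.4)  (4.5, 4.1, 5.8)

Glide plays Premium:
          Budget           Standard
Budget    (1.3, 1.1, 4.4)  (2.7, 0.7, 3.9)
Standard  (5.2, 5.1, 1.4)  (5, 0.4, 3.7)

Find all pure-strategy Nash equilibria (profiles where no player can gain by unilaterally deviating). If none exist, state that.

(Standard, Standard, Plus)

For each player, find the best response to each opponent profile; mutual best responses are the pure NE.
Velox against (Budget, Standard): payoffs 2.3, 5.1 → best response Standard.
Velox against (Budget, Plus): payoffs 4.1, 5.1 → best response Standard.
Velox against (Budget, Premium): payoffs 1.3, 5.2 → best response Standard.
Velox against (Standard, Standard): payoffs 3.6, 1.2 → best response Budget.
Velox against (Standard, Plus): payoffs 1.1, 4.5 → best response Standard.
Velox against (Standard, Premium): payoffs 2.7, 5 → best response Standard.
Turo against (Budget, Standard): payoffs 1.5, 0 → best response Budget.
Turo against (Budget, Plus): payoffs 3, 1.1 → best response Budget.
Turo against (Budget, Premium): payoffs 1.1, 0.7 → best response Budget.
Turo against (Standard, Standard): payoffs 5.8, 1.3 → best response Budget.
Turo against (Standard, Plus): payoffs 2.6, 4.1 → best response Standard.
Turo against (Standard, Premium): payoffs 5.1, 0.4 → best response Budget.
Glide against (Budget, Budget): payoffs 1.6, 2.3, 4.4 → best response Premium.
Glide against (Budget, Standard): payoffs 4.6, 1.7, 3.9 → best response Standard.
Glide against (Standard, Budget): payoffs 1.3, 5.4, 1.4 → best response Plus.
Glide against (Standard, Standard): payoffs 4.3, 5.8, 3.7 → best response Plus.
Mutual best responses: (Standard, Standard, Plus).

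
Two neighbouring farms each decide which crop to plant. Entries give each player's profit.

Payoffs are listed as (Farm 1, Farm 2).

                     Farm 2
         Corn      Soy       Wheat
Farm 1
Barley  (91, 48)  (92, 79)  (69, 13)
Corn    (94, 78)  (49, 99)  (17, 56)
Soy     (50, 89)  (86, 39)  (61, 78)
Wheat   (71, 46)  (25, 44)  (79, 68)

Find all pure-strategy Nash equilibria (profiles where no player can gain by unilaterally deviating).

Check each profile: it is a Nash equilibrium iff no player can strictly gain by switching unilaterally.
(Barley, Corn): Farm 1 can switch to Corn (91 → 94). Not NE.
(Barley, Soy): Farm 1 gets 92, best alternative 86; Farm 2 gets 79, best alternative 48. No profitable deviation — NE.
(Barley, Wheat): Farm 1 can switch to Wheat (69 → 79). Not NE.
(Corn, Corn): Farm 2 can switch to Soy (78 → 99). Not NE.
(Corn, Soy): Farm 1 can switch to Barley (49 → 92). Not NE.
(Corn, Wheat): Farm 1 can switch to Barley (17 → 69). Not NE.
(Soy, Corn): Farm 1 can switch to Barley (50 → 91). Not NE.
(Soy, Soy): Farm 1 can switch to Barley (86 → 92). Not NE.
(Soy, Wheat): Farm 1 can switch to Barley (61 → 69). Not NE.
(Wheat, Corn): Farm 1 can switch to Barley (71 → 91). Not NE.
(Wheat, Soy): Farm 1 can switch to Barley (25 → 92). Not NE.
(Wheat, Wheat): Farm 1 gets 79, best alternative 69; Farm 2 gets 68, best alternative 46. No profitable deviation — NE.

The pure Nash equilibria are (Barley, Soy) and (Wheat, Wheat).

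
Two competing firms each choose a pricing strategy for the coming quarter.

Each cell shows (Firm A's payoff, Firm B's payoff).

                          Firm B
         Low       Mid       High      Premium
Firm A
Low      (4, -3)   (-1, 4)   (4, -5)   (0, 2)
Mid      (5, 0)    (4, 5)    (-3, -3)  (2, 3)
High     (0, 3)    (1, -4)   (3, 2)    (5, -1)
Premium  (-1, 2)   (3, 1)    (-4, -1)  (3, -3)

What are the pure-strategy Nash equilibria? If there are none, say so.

Pure NE: (Mid, Mid)

Check each profile: it is a Nash equilibrium iff no player can strictly gain by switching unilaterally.
(Low, Low): Firm A can switch to Mid (4 → 5). Not NE.
(Low, Mid): Firm A can switch to Mid (-1 → 4). Not NE.
(Low, High): Firm B can switch to Low (-5 → -3). Not NE.
(Low, Premium): Firm A can switch to Mid (0 → 2). Not NE.
(Mid, Low): Firm B can switch to Mid (0 → 5). Not NE.
(Mid, Mid): Firm A gets 4, best alternative 3; Firm B gets 5, best alternative 3. No profitable deviation — NE.
(Mid, High): Firm A can switch to Low (-3 → 4). Not NE.
(Mid, Premium): Firm A can switch to High (2 → 5). Not NE.
(High, Low): Firm A can switch to Low (0 → 4). Not NE.
(The remaining 7 profiles each have a profitable deviation by the same check.)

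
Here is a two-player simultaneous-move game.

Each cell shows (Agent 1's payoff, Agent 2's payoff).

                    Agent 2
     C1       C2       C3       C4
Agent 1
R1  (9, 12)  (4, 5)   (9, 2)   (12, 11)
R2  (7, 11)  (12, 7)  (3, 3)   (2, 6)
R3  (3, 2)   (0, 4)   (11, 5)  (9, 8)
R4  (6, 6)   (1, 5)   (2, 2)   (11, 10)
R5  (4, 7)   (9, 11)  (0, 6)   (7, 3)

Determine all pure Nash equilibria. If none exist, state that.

The unique pure-strategy Nash equilibrium is (R1, C1).

Agent 1 against C1: payoffs 9, 7, 3, 6, 4 → best response R1.
Agent 1 against C2: payoffs 4, 12, 0, 1, 9 → best response R2.
Agent 1 against C3: payoffs 9, 3, 11, 2, 0 → best response R3.
Agent 1 against C4: payoffs 12, 2, 9, 11, 7 → best response R1.
Agent 2 against R1: payoffs 12, 5, 2, 11 → best response C1.
Agent 2 against R2: payoffs 11, 7, 3, 6 → best response C1.
Agent 2 against R3: payoffs 2, 4, 5, 8 → best response C4.
Agent 2 against R4: payoffs 6, 5, 2, 10 → best response C4.
Agent 2 against R5: payoffs 7, 11, 6, 3 → best response C2.
Mutual best responses: (R1, C1).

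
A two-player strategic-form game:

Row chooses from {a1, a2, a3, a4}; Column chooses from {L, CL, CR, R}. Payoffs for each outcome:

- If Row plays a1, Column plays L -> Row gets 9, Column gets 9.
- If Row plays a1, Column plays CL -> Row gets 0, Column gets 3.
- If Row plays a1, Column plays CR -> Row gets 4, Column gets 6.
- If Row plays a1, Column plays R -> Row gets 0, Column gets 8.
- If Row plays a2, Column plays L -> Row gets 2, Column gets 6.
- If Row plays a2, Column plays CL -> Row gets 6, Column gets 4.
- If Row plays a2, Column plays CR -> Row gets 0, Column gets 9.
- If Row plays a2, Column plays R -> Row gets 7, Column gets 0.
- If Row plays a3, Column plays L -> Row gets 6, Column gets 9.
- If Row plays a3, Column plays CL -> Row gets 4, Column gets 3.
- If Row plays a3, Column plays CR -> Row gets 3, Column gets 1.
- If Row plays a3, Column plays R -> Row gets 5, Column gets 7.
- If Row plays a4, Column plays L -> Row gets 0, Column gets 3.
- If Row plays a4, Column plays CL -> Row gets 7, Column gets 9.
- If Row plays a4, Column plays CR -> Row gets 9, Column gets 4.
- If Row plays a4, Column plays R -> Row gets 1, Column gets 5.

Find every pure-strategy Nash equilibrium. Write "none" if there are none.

Check each profile: it is a Nash equilibrium iff no player can strictly gain by switching unilaterally.
(a1, L): Row gets 9, best alternative 6; Column gets 9, best alternative 8. No profitable deviation — NE.
(a1, CL): Row can switch to a2 (0 → 6). Not NE.
(a1, CR): Row can switch to a4 (4 → 9). Not NE.
(a1, R): Row can switch to a2 (0 → 7). Not NE.
(a2, L): Row can switch to a1 (2 → 9). Not NE.
(a2, CL): Row can switch to a4 (6 → 7). Not NE.
(a2, CR): Row can switch to a1 (0 → 4). Not NE.
(a2, R): Column can switch to L (0 → 6). Not NE.
(a3, L): Row can switch to a1 (6 → 9). Not NE.
(a4, CL): Row gets 7, best alternative 6; Column gets 9, best alternative 5. No profitable deviation — NE.
(The remaining 6 profiles each have a profitable deviation by the same check.)

Pure-strategy Nash equilibria: (a1, L) and (a4, CL)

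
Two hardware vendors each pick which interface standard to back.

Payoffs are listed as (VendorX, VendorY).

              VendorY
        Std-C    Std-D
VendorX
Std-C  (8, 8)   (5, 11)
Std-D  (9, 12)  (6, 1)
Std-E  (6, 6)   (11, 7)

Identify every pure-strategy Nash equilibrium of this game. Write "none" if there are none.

(Std-C, Std-C): VendorX can switch to Std-D (8 → 9). Not NE.
(Std-C, Std-D): VendorX can switch to Std-D (5 → 6). Not NE.
(Std-D, Std-C): VendorX gets 9, best alternative 8; VendorY gets 12, best alternative 1. No profitable deviation — NE.
(Std-D, Std-D): VendorX can switch to Std-E (6 → 11). Not NE.
(Std-E, Std-C): VendorX can switch to Std-C (6 → 8). Not NE.
(Std-E, Std-D): VendorX gets 11, best alternative 6; VendorY gets 7, best alternative 6. No profitable deviation — NE.

(Std-D, Std-C), (Std-E, Std-D)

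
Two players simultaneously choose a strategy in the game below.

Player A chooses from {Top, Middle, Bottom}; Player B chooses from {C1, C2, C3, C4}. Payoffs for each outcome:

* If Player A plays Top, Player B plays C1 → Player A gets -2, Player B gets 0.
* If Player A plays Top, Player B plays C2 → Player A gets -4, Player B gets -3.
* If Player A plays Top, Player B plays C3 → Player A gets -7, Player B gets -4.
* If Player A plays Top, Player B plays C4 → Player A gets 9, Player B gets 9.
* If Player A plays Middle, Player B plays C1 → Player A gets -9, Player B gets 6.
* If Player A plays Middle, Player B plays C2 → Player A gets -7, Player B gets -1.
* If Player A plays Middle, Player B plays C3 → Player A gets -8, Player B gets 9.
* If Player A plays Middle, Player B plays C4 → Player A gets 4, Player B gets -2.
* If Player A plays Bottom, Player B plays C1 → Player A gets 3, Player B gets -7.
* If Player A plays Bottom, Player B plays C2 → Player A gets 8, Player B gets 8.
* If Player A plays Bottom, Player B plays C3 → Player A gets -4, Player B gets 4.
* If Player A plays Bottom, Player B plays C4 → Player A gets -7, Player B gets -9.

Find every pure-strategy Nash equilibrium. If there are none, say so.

(Top, C1): Player A can switch to Bottom (-2 → 3). Not NE.
(Top, C2): Player A can switch to Bottom (-4 → 8). Not NE.
(Top, C3): Player A can switch to Bottom (-7 → -4). Not NE.
(Top, C4): Player A gets 9, best alternative 4; Player B gets 9, best alternative 0. No profitable deviation — NE.
(Middle, C1): Player A can switch to Top (-9 → -2). Not NE.
(Middle, C2): Player A can switch to Top (-7 → -4). Not NE.
(Middle, C3): Player A can switch to Top (-8 → -7). Not NE.
(Middle, C4): Player A can switch to Top (4 → 9). Not NE.
(Bottom, C1): Player B can switch to C2 (-7 → 8). Not NE.
(Bottom, C2): Player A gets 8, best alternative -4; Player B gets 8, best alternative 4. No profitable deviation — NE.
(The remaining 2 profiles each have a profitable deviation by the same check.)

The pure Nash equilibria are (Top, C4) and (Bottom, C2).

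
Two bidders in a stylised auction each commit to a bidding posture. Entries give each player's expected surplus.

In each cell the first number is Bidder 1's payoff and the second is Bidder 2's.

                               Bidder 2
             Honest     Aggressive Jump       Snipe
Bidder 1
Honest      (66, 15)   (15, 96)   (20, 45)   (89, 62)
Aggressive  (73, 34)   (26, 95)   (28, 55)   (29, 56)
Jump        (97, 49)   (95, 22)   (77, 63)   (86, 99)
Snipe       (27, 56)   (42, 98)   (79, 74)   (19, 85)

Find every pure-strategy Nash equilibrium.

This game has no pure Nash equilibrium.

Bidder 1 against Honest: payoffs 66, 73, 97, 27 → best response Jump.
Bidder 1 against Aggressive: payoffs 15, 26, 95, 42 → best response Jump.
Bidder 1 against Jump: payoffs 20, 28, 77, 79 → best response Snipe.
Bidder 1 against Snipe: payoffs 89, 29, 86, 19 → best response Honest.
Bidder 2 against Honest: payoffs 15, 96, 45, 62 → best response Aggressive.
Bidder 2 against Aggressive: payoffs 34, 95, 55, 56 → best response Aggressive.
Bidder 2 against Jump: payoffs 49, 22, 63, 99 → best response Snipe.
Bidder 2 against Snipe: payoffs 56, 98, 74, 85 → best response Aggressive.
No profile is a mutual best response for all players.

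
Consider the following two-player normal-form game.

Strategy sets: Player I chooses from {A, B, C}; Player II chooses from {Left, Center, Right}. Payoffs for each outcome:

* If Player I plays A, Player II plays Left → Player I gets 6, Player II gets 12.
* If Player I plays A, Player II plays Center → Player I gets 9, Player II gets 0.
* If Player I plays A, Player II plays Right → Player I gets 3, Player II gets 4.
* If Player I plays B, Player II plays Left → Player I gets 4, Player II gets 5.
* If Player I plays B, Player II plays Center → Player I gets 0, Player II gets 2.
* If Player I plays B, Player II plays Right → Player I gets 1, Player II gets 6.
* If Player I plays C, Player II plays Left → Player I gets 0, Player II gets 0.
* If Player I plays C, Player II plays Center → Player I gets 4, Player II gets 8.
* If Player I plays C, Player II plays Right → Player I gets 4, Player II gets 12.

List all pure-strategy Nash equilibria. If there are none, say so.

Mark each player's best response to every combination of opponents' strategies; a profile where every player is best-responding is a pure Nash equilibrium.
Player I against Left: payoffs 6, 4, 0 → best response A.
Player I against Center: payoffs 9, 0, 4 → best response A.
Player I against Right: payoffs 3, 1, 4 → best response C.
Player II against A: payoffs 12, 0, 4 → best response Left.
Player II against B: payoffs 5, 2, 6 → best response Right.
Player II against C: payoffs 0, 8, 12 → best response Right.
Mutual best responses: (A, Left); (C, Right).

(A, Left) and (C, Right)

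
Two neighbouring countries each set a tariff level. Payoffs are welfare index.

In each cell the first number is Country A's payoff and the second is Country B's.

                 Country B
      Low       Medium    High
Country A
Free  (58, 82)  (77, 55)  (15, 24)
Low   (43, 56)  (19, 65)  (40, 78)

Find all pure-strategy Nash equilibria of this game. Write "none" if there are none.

The pure Nash equilibria are (Free, Low); (Low, High).

(Free, Low): Country A gets 58, best alternative 43; Country B gets 82, best alternative 55. No profitable deviation — NE.
(Free, Medium): Country B can switch to Low (55 → 82). Not NE.
(Free, High): Country A can switch to Low (15 → 40). Not NE.
(Low, Low): Country A can switch to Free (43 → 58). Not NE.
(Low, Medium): Country A can switch to Free (19 → 77). Not NE.
(Low, High): Country A gets 40, best alternative 15; Country B gets 78, best alternative 65. No profitable deviation — NE.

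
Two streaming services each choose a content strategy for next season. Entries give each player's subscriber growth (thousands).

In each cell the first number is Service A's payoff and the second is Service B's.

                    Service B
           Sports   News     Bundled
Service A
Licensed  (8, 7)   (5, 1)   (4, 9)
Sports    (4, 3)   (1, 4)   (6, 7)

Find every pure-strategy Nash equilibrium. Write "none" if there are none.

Pure NE: (Sports, Bundled)

For each player, find the best response to each opponent profile; mutual best responses are the pure NE.
Service A against Sports: payoffs 8, 4 → best response Licensed.
Service A against News: payoffs 5, 1 → best response Licensed.
Service A against Bundled: payoffs 4, 6 → best response Sports.
Service B against Licensed: payoffs 7, 1, 9 → best response Bundled.
Service B against Sports: payoffs 3, 4, 7 → best response Bundled.
Mutual best responses: (Sports, Bundled).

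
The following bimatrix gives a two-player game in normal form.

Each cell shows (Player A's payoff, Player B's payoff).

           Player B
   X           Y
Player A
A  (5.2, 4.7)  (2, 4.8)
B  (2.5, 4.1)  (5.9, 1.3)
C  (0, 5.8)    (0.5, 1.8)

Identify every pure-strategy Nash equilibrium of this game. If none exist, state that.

none

(A, X): Player B can switch to Y (4.7 → 4.8). Not NE.
(A, Y): Player A can switch to B (2 → 5.9). Not NE.
(B, X): Player A can switch to A (2.5 → 5.2). Not NE.
(B, Y): Player B can switch to X (1.3 → 4.1). Not NE.
(C, X): Player A can switch to A (0 → 5.2). Not NE.
(C, Y): Player A can switch to A (0.5 → 2). Not NE.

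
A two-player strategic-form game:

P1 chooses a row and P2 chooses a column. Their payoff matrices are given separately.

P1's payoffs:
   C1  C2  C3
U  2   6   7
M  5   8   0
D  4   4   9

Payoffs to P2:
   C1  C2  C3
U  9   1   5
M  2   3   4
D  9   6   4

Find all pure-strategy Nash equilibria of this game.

Mark each player's best response to every combination of opponents' strategies; a profile where every player is best-responding is a pure Nash equilibrium.
P1 against C1: payoffs 2, 5, 4 → best response M.
P1 against C2: payoffs 6, 8, 4 → best response M.
P1 against C3: payoffs 7, 0, 9 → best response D.
P2 against U: payoffs 9, 1, 5 → best response C1.
P2 against M: payoffs 2, 3, 4 → best response C3.
P2 against D: payoffs 9, 6, 4 → best response C1.
No profile is a mutual best response for all players.

There is no pure-strategy Nash equilibrium.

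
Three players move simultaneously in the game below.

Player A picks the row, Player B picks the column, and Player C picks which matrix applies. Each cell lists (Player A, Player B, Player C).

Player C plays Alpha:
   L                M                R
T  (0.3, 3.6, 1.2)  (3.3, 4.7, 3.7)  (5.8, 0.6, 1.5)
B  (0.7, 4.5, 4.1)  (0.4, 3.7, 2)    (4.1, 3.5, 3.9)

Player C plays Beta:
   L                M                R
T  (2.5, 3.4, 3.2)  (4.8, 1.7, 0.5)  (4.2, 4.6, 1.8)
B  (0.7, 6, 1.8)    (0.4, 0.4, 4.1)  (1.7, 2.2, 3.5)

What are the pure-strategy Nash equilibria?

For each player, find the best response to each opponent profile; mutual best responses are the pure NE.
Player A against (L, Alpha): payoffs 0.3, 0.7 → best response B.
Player A against (L, Beta): payoffs 2.5, 0.7 → best response T.
Player A against (M, Alpha): payoffs 3.3, 0.4 → best response T.
Player A against (M, Beta): payoffs 4.8, 0.4 → best response T.
Player A against (R, Alpha): payoffs 5.8, 4.1 → best response T.
Player A against (R, Beta): payoffs 4.2, 1.7 → best response T.
Player B against (T, Alpha): payoffs 3.6, 4.7, 0.6 → best response M.
Player B against (T, Beta): payoffs 3.4, 1.7, 4.6 → best response R.
Player B against (B, Alpha): payoffs 4.5, 3.7, 3.5 → best response L.
Player B against (B, Beta): payoffs 6, 0.4, 2.2 → best response L.
Player C against (T, L): payoffs 1.2, 3.2 → best response Beta.
Player C against (T, M): payoffs 3.7, 0.5 → best response Alpha.
Player C against (T, R): payoffs 1.5, 1.8 → best response Beta.
Player C against (B, L): payoffs 4.1, 1.8 → best response Alpha.
Player C against (B, M): payoffs 2, 4.1 → best response Beta.
Player C against (B, R): payoffs 3.9, 3.5 → best response Alpha.
Mutual best responses: (T, M, Alpha); (T, R, Beta); (B, L, Alpha).

(T, M, Alpha); (T, R, Beta); (B, L, Alpha)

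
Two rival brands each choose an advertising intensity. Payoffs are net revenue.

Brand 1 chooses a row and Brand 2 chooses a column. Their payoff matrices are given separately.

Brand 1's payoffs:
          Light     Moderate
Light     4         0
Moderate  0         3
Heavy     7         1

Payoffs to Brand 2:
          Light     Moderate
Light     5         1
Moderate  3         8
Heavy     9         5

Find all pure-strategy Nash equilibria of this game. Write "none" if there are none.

Brand 1 against Light: payoffs 4, 0, 7 → best response Heavy.
Brand 1 against Moderate: payoffs 0, 3, 1 → best response Moderate.
Brand 2 against Light: payoffs 5, 1 → best response Light.
Brand 2 against Moderate: payoffs 3, 8 → best response Moderate.
Brand 2 against Heavy: payoffs 9, 5 → best response Light.
Mutual best responses: (Moderate, Moderate); (Heavy, Light).

The pure Nash equilibria are (Moderate, Moderate); (Heavy, Light).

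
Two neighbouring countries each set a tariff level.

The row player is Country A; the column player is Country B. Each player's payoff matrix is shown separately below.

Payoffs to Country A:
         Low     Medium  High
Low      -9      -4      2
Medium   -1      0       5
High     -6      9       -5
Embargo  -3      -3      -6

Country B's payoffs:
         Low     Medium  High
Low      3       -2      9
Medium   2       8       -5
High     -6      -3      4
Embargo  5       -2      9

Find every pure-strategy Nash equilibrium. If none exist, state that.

Check each profile: it is a Nash equilibrium iff no player can strictly gain by switching unilaterally.
(Low, Low): Country A can switch to Medium (-9 → -1). Not NE.
(Low, Medium): Country A can switch to Medium (-4 → 0). Not NE.
(Low, High): Country A can switch to Medium (2 → 5). Not NE.
(Medium, Low): Country B can switch to Medium (2 → 8). Not NE.
(Medium, Medium): Country A can switch to High (0 → 9). Not NE.
(Medium, High): Country B can switch to Low (-5 → 2). Not NE.
(High, Low): Country A can switch to Medium (-6 → -1). Not NE.
(High, Medium): Country B can switch to High (-3 → 4). Not NE.
(The remaining 4 profiles each have a profitable deviation by the same check.)

This game has no pure Nash equilibrium.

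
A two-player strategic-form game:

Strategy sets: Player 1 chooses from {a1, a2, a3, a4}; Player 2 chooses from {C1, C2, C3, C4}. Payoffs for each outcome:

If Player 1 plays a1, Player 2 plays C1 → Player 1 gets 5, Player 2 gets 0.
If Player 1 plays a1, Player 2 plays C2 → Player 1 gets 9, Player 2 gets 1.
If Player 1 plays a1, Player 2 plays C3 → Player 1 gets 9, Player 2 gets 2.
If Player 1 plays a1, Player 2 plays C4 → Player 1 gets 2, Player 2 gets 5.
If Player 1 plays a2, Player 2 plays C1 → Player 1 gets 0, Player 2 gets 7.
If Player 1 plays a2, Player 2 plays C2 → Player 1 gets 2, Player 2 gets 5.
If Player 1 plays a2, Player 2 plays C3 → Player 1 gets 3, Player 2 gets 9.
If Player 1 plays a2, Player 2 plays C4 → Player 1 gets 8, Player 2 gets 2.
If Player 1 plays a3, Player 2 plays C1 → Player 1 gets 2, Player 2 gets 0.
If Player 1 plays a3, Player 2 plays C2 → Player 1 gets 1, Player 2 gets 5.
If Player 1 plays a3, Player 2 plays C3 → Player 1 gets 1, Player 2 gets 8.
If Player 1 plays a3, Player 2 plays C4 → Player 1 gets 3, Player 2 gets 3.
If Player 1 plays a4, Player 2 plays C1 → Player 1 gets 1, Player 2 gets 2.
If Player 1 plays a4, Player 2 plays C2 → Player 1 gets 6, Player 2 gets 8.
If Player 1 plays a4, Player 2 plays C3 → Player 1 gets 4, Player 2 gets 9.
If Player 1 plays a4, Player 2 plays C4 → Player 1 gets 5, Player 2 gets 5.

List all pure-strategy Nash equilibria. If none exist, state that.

There is no pure-strategy Nash equilibrium.

(a1, C1): Player 2 can switch to C2 (0 → 1). Not NE.
(a1, C2): Player 2 can switch to C3 (1 → 2). Not NE.
(a1, C3): Player 2 can switch to C4 (2 → 5). Not NE.
(a1, C4): Player 1 can switch to a2 (2 → 8). Not NE.
(a2, C1): Player 1 can switch to a1 (0 → 5). Not NE.
(a2, C2): Player 1 can switch to a1 (2 → 9). Not NE.
(The remaining 10 profiles each have a profitable deviation by the same check.)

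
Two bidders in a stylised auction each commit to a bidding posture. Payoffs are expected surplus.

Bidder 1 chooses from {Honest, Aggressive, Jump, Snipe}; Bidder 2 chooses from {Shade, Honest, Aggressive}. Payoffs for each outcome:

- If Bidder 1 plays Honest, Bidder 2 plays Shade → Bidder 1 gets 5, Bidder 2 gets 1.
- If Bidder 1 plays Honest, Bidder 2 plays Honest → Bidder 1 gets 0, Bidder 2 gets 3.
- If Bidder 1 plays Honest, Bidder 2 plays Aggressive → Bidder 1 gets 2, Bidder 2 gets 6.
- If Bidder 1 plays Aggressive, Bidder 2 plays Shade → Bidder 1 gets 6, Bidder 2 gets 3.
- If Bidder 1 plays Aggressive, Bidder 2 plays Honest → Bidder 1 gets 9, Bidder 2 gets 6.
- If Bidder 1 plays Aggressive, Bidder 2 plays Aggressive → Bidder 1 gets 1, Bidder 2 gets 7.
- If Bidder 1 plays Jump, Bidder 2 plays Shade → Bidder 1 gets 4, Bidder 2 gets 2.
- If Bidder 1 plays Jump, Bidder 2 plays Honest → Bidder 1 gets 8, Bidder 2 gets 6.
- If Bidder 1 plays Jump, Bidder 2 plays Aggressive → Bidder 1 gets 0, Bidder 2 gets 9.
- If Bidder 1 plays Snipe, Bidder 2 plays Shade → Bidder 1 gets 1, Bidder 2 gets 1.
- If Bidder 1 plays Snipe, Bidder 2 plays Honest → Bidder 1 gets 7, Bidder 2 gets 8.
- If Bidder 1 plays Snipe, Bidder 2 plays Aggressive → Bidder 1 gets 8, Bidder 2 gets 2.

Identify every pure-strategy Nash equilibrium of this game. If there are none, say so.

none

Mark each player's best response to every combination of opponents' strategies; a profile where every player is best-responding is a pure Nash equilibrium.
Bidder 1 against Shade: payoffs 5, 6, 4, 1 → best response Aggressive.
Bidder 1 against Honest: payoffs 0, 9, 8, 7 → best response Aggressive.
Bidder 1 against Aggressive: payoffs 2, 1, 0, 8 → best response Snipe.
Bidder 2 against Honest: payoffs 1, 3, 6 → best response Aggressive.
Bidder 2 against Aggressive: payoffs 3, 6, 7 → best response Aggressive.
Bidder 2 against Jump: payoffs 2, 6, 9 → best response Aggressive.
Bidder 2 against Snipe: payoffs 1, 8, 2 → best response Honest.
No profile is a mutual best response for all players.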